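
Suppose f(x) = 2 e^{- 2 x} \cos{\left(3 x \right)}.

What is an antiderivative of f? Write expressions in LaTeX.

An antiderivative is F(x) = \frac{6 e^{- 2 x} \sin{\left(3 x \right)}}{13} - \frac{4 e^{- 2 x} \cos{\left(3 x \right)}}{13}.

An antiderivative F(x) passes only if d/dx[F] lands on f(x) exactly.
Check: d/dx[\frac{6 e^{- 2 x} \sin{\left(3 x \right)}}{13} - \frac{4 e^{- 2 x} \cos{\left(3 x \right)}}{13}] = 2 e^{- 2 x} \cos{\left(3 x \right)} = f(x).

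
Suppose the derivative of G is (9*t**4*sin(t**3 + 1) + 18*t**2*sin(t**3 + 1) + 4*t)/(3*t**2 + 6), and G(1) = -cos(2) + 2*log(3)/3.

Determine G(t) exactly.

Differentiate the proposed G(t) back; it has to land on the given G'(t).
A general antiderivative is 2*log(t**2 + 2)/3 - cos(t**3 + 1) + C.
The condition gives C = -cos(2) + 2*log(3)/3 - (-cos(2) + 2*log(3)/3) = 0.
So G(t) = (2*log(t**2 + 2) - 3*cos(t**3 + 1))/3.
Check: d/dt[(2*log(t**2 + 2) - 3*cos(t**3 + 1))/3] = (9*t**4*sin(t**3 + 1) + 18*t**2*sin(t**3 + 1) + 4*t)/(3*t**2 + 6) = G'(t).

G(t) = (2*log(t**2 + 2) - 3*cos(t**3 + 1))/3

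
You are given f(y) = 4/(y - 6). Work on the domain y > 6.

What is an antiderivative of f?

An antiderivative is F(y) = 4*log(y/2 - 3).

Whatever form F(y) takes, F'(y) = f(y) is non-negotiable.
Check: d/dy[4*log(y/2 - 3)] = 4/(y - 6) = f(y).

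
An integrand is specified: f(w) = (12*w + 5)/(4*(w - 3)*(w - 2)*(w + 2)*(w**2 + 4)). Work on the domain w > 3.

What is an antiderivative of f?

An antiderivative is F(w) = -(-1312*log(w - 3) + 1885*log(w - 2) + 247*log(w + 2) - 410*log(w**2 + 4) + 330*atan(w/2))/8320.

Factor the denominator (4*(w - 3)*(w - 2)*(w + 2)*(w**2 + 4)) and decompose: f = (41*w - 33)/(416*(w**2 + 4)) - 19/(640*(w + 2)) - 29/(128*(w - 2)) + 41/(260*(w - 3)); each piece integrates to a log, atan, or power term.
Check: d/dw[-(-1312*log(w - 3) + 1885*log(w - 2) + 247*log(w + 2) - 410*log(w**2 + 4) + 330*atan(w/2))/8320] = (12*w + 5)/(4*w**5 - 12*w**4 - 64*w + 192), which equals f(w).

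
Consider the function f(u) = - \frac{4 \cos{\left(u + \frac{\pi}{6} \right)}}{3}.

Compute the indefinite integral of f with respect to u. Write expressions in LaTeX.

For F(u) to be correct the identity F'(u) - f(u) = 0 must hold.
Check: d/du[- \frac{4 \sin{\left(u + \frac{\pi}{6} \right)}}{3}] = - \frac{4 \cos{\left(u + \frac{\pi}{6} \right)}}{3} = f(u).

F(u) = - \frac{4 \sin{\left(u + \frac{\pi}{6} \right)}}{3} + C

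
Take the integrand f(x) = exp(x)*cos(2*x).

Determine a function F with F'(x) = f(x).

An antiderivative is F(x) = 2*exp(x)*sin(2*x)/5 + exp(x)*cos(2*x)/5.

A candidate is checked by its d/dx: the result must match f(x).
Check: d/dx[2*exp(x)*sin(2*x)/5 + exp(x)*cos(2*x)/5] = exp(x)*cos(2*x) = f(x).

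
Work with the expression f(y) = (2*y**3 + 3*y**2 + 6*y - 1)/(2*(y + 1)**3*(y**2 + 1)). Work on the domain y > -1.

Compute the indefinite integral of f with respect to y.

For F(y) to be correct the identity F'(y) - f(y) = 0 must hold.
Check: d/dy[atan(y) + 3/(4*y**2 + 8*y + 4)] = (2*y**3 + 3*y**2 + 6*y - 1)/(2*y**5 + 6*y**4 + 8*y**3 + 8*y**2 + 6*y + 2), which equals f(y).

F(y) = atan(y) + 3/(4*y**2 + 8*y + 4) + C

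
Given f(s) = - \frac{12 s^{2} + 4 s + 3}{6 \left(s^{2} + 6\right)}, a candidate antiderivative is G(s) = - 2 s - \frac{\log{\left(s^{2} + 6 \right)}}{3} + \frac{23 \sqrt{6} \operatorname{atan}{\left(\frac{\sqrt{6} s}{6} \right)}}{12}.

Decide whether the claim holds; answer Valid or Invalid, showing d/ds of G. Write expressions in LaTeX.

Valid: G'(s) = f(s).

d/ds[G] = \frac{- 12 s^{2} - 4 s - 3}{6 s^{2} + 36}
This equals f(s) exactly, so the claim holds.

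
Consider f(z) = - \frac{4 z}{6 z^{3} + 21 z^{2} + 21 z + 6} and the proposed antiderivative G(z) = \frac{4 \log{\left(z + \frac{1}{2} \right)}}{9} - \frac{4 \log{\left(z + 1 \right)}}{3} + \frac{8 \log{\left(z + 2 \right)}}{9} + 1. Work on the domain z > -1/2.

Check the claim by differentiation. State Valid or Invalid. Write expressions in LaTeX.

Valid. The derivative of G reproduces f.

d/dz[G] = - \frac{4 z}{6 z^{3} + 21 z^{2} + 21 z + 6}
This equals f(z) exactly, so the claim holds.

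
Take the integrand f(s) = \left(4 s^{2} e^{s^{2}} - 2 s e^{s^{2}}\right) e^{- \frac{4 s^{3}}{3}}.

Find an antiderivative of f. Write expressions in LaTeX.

f matches the chain-rule pattern g'(h)*h' with inner function h(s) = - \frac{4 s^{3}}{3} + s^{2}; substituting u = h(s) collapses the integral.
Check: d/ds[- e^{- \frac{4 s^{3}}{3} + s^{2}}] = 4 s^{2} e^{s^{2}} e^{- \frac{4 s^{3}}{3}} - 2 s e^{s^{2}} e^{- \frac{4 s^{3}}{3}}, which equals f(s).

An antiderivative is F(s) = - e^{- \frac{4 s^{3}}{3} + s^{2}}.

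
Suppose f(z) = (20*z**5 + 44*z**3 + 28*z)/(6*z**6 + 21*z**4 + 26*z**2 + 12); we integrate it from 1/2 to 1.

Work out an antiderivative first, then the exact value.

Antiderivative: F(z) = (3*log(2*z**2 + 3) + log(z**4/2 + z**2 + 2/3))/3; value = -log(7/2) - log(91/96)/3 + log(13/6)/3 + log(5)

Recover f(z) by differentiating a candidate F(z); any mismatch rules it out.
F(z) = (3*log(2*z**2 + 3) + log(z**4/2 + z**2 + 2/3))/3 is an antiderivative of f.
Check: d/dz[(3*log(2*z**2 + 3) + log(z**4/2 + z**2 + 2/3))/3] = (20*z**5 + 44*z**3 + 28*z)/(6*z**6 + 21*z**4 + 26*z**2 + 12) = f(z).
F(1) = log(13/6)/3 + log(5); F(1/2) = log(91/96)/3 + log(7/2).
Integral = F(1) - F(1/2) = -log(7/2) - log(91/96)/3 + log(13/6)/3 + log(5).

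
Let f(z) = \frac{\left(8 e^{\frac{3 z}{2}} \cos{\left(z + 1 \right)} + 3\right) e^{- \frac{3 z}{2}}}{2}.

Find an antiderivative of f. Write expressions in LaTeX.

For F(z) to be correct the identity F'(z) - f(z) = 0 must hold.
Check: d/dz[4 \sin{\left(z + 1 \right)} - e^{- \frac{3 z}{2}}] = \frac{\left(8 e^{\frac{3 z}{2}} \cos{\left(z + 1 \right)} + 3\right) e^{- \frac{3 z}{2}}}{2} = f(z).

An antiderivative is F(z) = 4 \sin{\left(z + 1 \right)} - e^{- \frac{3 z}{2}}.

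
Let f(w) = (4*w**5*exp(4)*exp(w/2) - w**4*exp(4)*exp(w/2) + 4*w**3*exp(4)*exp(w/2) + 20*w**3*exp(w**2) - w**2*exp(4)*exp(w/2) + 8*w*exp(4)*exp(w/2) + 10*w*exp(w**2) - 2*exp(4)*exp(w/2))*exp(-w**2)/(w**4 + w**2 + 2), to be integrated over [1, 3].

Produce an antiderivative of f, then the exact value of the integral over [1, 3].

Any candidate F(w) must reproduce f(w) exactly when differentiated.
F(w) = -2*exp(-w**2 + w/2 + 4) + 5*log(w**4/2 + w**2/2 + 1) is an antiderivative of f.
Check: d/dw[-2*exp(-w**2 + w/2 + 4) + 5*log(w**4/2 + w**2/2 + 1)] = (4*w**5*exp(4)*exp(w/2)*exp(-w**2) - w**4*exp(4)*exp(w/2)*exp(-w**2) + 4*w**3*exp(4)*exp(w/2)*exp(-w**2) + 20*w**3 - w**2*exp(4)*exp(w/2)*exp(-w**2) + 8*w*exp(4)*exp(w/2)*exp(-w**2) + 10*w - 2*exp(4)*exp(w/2)*exp(-w**2))/(w**4 + w**2 + 2), which equals f(w).
F(3) = -2*exp(-7/2) + 5*log(46); F(1) = -2*exp(7/2) + 5*log(2).
Integral = F(3) - F(1) = -5*log(2) - 2*exp(-7/2) + 5*log(46) + 2*exp(7/2).

Antiderivative: F(w) = -2*exp(-w**2 + w/2 + 4) + 5*log(w**4/2 + w**2/2 + 1); value = -5*log(2) - 2*exp(-7/2) + 5*log(46) + 2*exp(7/2)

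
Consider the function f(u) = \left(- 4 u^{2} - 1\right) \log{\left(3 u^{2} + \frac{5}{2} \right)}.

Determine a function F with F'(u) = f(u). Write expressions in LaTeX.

An antiderivative is F(u) = - \frac{4 u^{3} \log{\left(3 u^{2} + \frac{5}{2} \right)}}{3} + \frac{8 u^{3}}{9} - u \log{\left(3 u^{2} + \frac{5}{2} \right)} - \frac{2 u}{9} + \frac{\sqrt{30} \operatorname{atan}{\left(\frac{\sqrt{30} u}{5} \right)}}{27}.

An antiderivative F(u) passes only if d/du[F] lands on f(u) exactly.
Check: d/du[- \frac{4 u^{3} \log{\left(3 u^{2} + \frac{5}{2} \right)}}{3} + \frac{8 u^{3}}{9} - u \log{\left(3 u^{2} + \frac{5}{2} \right)} - \frac{2 u}{9} + \frac{\sqrt{30} \operatorname{atan}{\left(\frac{\sqrt{30} u}{5} \right)}}{27}] = - 4 u^{2} \log{\left(3 u^{2} + \frac{5}{2} \right)} - \log{\left(3 u^{2} + \frac{5}{2} \right)}, which equals f(u).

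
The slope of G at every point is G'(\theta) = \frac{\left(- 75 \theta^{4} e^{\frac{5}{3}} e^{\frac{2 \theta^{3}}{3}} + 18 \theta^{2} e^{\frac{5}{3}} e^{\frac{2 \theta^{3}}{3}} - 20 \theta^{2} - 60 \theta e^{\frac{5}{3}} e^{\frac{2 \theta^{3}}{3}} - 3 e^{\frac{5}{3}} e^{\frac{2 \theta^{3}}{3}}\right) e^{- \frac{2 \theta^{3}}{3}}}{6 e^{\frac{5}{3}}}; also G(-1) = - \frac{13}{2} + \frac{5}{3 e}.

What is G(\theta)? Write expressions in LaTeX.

Check a candidate G(\theta) by differentiating: d/d\theta[G] must match the given G'(\theta).
A general antiderivative is - \frac{5 \theta^{5}}{2} + \theta^{3} - 5 \theta^{2} - \frac{\theta}{2} + \frac{5 e^{- \frac{2 \theta^{3}}{3} - \frac{5}{3}}}{3} - \frac{5}{2} + C.
The condition gives C = - \frac{13}{2} + \frac{5}{3 e} - (- \frac{11}{2} + \frac{5}{3 e}) = -1.
So G(\theta) = \frac{\left(- 15 \theta^{5} e^{\frac{5}{3}} e^{\frac{2 \theta^{3}}{3}} + 6 \theta^{3} e^{\frac{5}{3}} e^{\frac{2 \theta^{3}}{3}} - 30 \theta^{2} e^{\frac{5}{3}} e^{\frac{2 \theta^{3}}{3}} - 3 \theta e^{\frac{5}{3}} e^{\frac{2 \theta^{3}}{3}} - 21 e^{\frac{5}{3}} e^{\frac{2 \theta^{3}}{3}} + 10\right) e^{- \frac{2 \theta^{3}}{3}}}{6 e^{\frac{5}{3}}}.
Check: d/d\theta[\frac{\left(- 15 \theta^{5} e^{\frac{5}{3}} e^{\frac{2 \theta^{3}}{3}} + 6 \theta^{3} e^{\frac{5}{3}} e^{\frac{2 \theta^{3}}{3}} - 30 \theta^{2} e^{\frac{5}{3}} e^{\frac{2 \theta^{3}}{3}} - 3 \theta e^{\frac{5}{3}} e^{\frac{2 \theta^{3}}{3}} - 21 e^{\frac{5}{3}} e^{\frac{2 \theta^{3}}{3}} + 10\right) e^{- \frac{2 \theta^{3}}{3}}}{6 e^{\frac{5}{3}}}] = \frac{\left(- 75 \theta^{4} e^{\frac{5}{3}} e^{\frac{2 \theta^{3}}{3}} + 18 \theta^{2} e^{\frac{5}{3}} e^{\frac{2 \theta^{3}}{3}} - 20 \theta^{2} - 60 \theta e^{\frac{5}{3}} e^{\frac{2 \theta^{3}}{3}} - 3 e^{\frac{5}{3}} e^{\frac{2 \theta^{3}}{3}}\right) e^{- \frac{2 \theta^{3}}{3}}}{6 e^{\frac{5}{3}}} = G'(\theta).

G(\theta) = \frac{\left(- 15 \theta^{5} e^{\frac{5}{3}} e^{\frac{2 \theta^{3}}{3}} + 6 \theta^{3} e^{\frac{5}{3}} e^{\frac{2 \theta^{3}}{3}} - 30 \theta^{2} e^{\frac{5}{3}} e^{\frac{2 \theta^{3}}{3}} - 3 \theta e^{\frac{5}{3}} e^{\frac{2 \theta^{3}}{3}} - 21 e^{\frac{5}{3}} e^{\frac{2 \theta^{3}}{3}} + 10\right) e^{- \frac{2 \theta^{3}}{3}}}{6 e^{\frac{5}{3}}}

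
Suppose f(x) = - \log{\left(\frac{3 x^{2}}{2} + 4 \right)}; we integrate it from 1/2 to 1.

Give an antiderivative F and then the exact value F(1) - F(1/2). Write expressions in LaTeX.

Antiderivative: F(x) = - x \log{\left(\frac{3 x^{2}}{2} + 4 \right)} + 2 x - \frac{4 \sqrt{6} \operatorname{atan}{\left(\frac{\sqrt{6} x}{4} \right)}}{3}; value = - \frac{4 \sqrt{6} \operatorname{atan}{\left(\frac{\sqrt{6}}{4} \right)}}{3} - \log{\left(\frac{11}{2} \right)} + \frac{\log{\left(\frac{35}{8} \right)}}{2} + \frac{4 \sqrt{6} \operatorname{atan}{\left(\frac{\sqrt{6}}{8} \right)}}{3} + 1

Differentiate the proposed F(x) back; it has to land on f(x) exactly.
F(x) = - x \log{\left(\frac{3 x^{2}}{2} + 4 \right)} + 2 x - \frac{4 \sqrt{6} \operatorname{atan}{\left(\frac{\sqrt{6} x}{4} \right)}}{3} is an antiderivative of f.
Check: d/dx[- x \log{\left(\frac{3 x^{2}}{2} + 4 \right)} + 2 x - \frac{4 \sqrt{6} \operatorname{atan}{\left(\frac{\sqrt{6} x}{4} \right)}}{3}] = - \log{\left(\frac{3 x^{2}}{2} + 4 \right)} = f(x).
F(1) = - \frac{4 \sqrt{6} \operatorname{atan}{\left(\frac{\sqrt{6}}{4} \right)}}{3} - \log{\left(\frac{11}{2} \right)} + 2; F(1/2) = - \frac{4 \sqrt{6} \operatorname{atan}{\left(\frac{\sqrt{6}}{8} \right)}}{3} - \frac{\log{\left(\frac{35}{8} \right)}}{2} + 1.
Integral = F(1) - F(1/2) = - \frac{4 \sqrt{6} \operatorname{atan}{\left(\frac{\sqrt{6}}{4} \right)}}{3} - \log{\left(\frac{11}{2} \right)} + \frac{\log{\left(\frac{35}{8} \right)}}{2} + \frac{4 \sqrt{6} \operatorname{atan}{\left(\frac{\sqrt{6}}{8} \right)}}{3} + 1.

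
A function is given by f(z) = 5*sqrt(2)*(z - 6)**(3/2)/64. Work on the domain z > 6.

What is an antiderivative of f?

An antiderivative is F(z) = sqrt(2)*(z**2*sqrt(z - 6) - 12*z*sqrt(z - 6) + 36*sqrt(z - 6))/32.

Any candidate F(z) must reproduce f(z) exactly when differentiated.
Check: d/dz[sqrt(2)*(z**2*sqrt(z - 6) - 12*z*sqrt(z - 6) + 36*sqrt(z - 6))/32] = (5*sqrt(2)*z**2 - 60*sqrt(2)*z + 180*sqrt(2))/(64*sqrt(z - 6)), which equals f(z).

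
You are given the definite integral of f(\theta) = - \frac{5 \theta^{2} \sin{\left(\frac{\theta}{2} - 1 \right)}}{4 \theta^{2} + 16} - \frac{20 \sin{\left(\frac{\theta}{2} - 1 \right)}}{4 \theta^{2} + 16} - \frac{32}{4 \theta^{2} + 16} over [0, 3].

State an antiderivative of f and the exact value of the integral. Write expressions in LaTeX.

The integrand splits into summands that can be handled one at a time.
F(\theta) = - \frac{- 5 \cos{\left(\frac{\theta}{2} - 1 \right)} + 8 \operatorname{atan}{\left(\frac{\theta}{2} \right)}}{2} is an antiderivative of f.
Check: d/d\theta[- \frac{- 5 \cos{\left(\frac{\theta}{2} - 1 \right)} + 8 \operatorname{atan}{\left(\frac{\theta}{2} \right)}}{2}] = \frac{- 5 \theta^{2} \sin{\left(\frac{\theta}{2} - 1 \right)} - 20 \sin{\left(\frac{\theta}{2} - 1 \right)} - 32}{4 \theta^{2} + 16}, which equals f(\theta).
F(3) = - 4 \operatorname{atan}{\left(\frac{3}{2} \right)} + \frac{5 \cos{\left(\frac{1}{2} \right)}}{2}; F(0) = \frac{5 \cos{\left(1 \right)}}{2}.
Integral = F(3) - F(0) = - 4 \operatorname{atan}{\left(\frac{3}{2} \right)} - \frac{5 \cos{\left(1 \right)}}{2} + \frac{5 \cos{\left(\frac{1}{2} \right)}}{2}.

Antiderivative: F(\theta) = - \frac{- 5 \cos{\left(\frac{\theta}{2} - 1 \right)} + 8 \operatorname{atan}{\left(\frac{\theta}{2} \right)}}{2}; value = - 4 \operatorname{atan}{\left(\frac{3}{2} \right)} - \frac{5 \cos{\left(1 \right)}}{2} + \frac{5 \cos{\left(\frac{1}{2} \right)}}{2}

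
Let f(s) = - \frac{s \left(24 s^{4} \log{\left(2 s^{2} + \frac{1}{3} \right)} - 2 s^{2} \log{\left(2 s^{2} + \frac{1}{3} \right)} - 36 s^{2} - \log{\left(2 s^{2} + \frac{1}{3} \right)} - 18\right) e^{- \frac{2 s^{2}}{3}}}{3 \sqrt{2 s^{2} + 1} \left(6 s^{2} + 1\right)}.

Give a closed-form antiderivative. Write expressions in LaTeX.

An antiderivative is F(s) = \frac{\sqrt{2 s^{2} + 1} e^{- \frac{2 s^{2}}{3}} \log{\left(2 s^{2} + \frac{1}{3} \right)}}{2}.

For F(s) to be correct the identity F'(s) - f(s) = 0 must hold.
Check: d/ds[\frac{\sqrt{2 s^{2} + 1} e^{- \frac{2 s^{2}}{3}} \log{\left(2 s^{2} + \frac{1}{3} \right)}}{2}] = \frac{- 24 s^{5} \log{\left(2 s^{2} + \frac{1}{3} \right)} + 2 s^{3} \log{\left(2 s^{2} + \frac{1}{3} \right)} + 36 s^{3} + s \log{\left(2 s^{2} + \frac{1}{3} \right)} + 18 s}{18 s^{2} \sqrt{2 s^{2} + 1} e^{\frac{2 s^{2}}{3}} + 3 \sqrt{2 s^{2} + 1} e^{\frac{2 s^{2}}{3}}}, which equals f(s).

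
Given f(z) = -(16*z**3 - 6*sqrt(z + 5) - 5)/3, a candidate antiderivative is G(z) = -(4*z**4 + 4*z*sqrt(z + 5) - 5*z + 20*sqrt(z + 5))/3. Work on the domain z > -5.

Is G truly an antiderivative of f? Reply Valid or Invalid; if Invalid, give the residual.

d/dz[G] = (-16*z**3*sqrt(z + 5) - 6*z + 5*sqrt(z + 5) - 30)/(3*sqrt(z + 5))
d/dz[G] - f(z) = -4*sqrt(z + 5) != 0.

Invalid: d/dz[G] - f = -4*sqrt(z + 5), which is not 0.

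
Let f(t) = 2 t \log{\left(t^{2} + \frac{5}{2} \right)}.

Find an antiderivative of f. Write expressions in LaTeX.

An antiderivative is F(t) = \frac{2 t^{2} \log{\left(t^{2} + \frac{5}{2} \right)} - 2 t^{2} + 5 \log{\left(2 t^{2} + 5 \right)}}{2}.

Whatever form F(t) takes, F'(t) = f(t) is non-negotiable.
Check: d/dt[\frac{2 t^{2} \log{\left(t^{2} + \frac{5}{2} \right)} - 2 t^{2} + 5 \log{\left(2 t^{2} + 5 \right)}}{2}] = 2 t \log{\left(t^{2} + \frac{5}{2} \right)} = f(t).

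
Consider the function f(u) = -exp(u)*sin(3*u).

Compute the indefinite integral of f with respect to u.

F(u) = -exp(u)*sin(3*u)/10 + 3*exp(u)*cos(3*u)/10 + C

Differentiate the proposed F(u) back; it has to land on f(u) exactly.
Check: d/du[-exp(u)*sin(3*u)/10 + 3*exp(u)*cos(3*u)/10] = -exp(u)*sin(3*u) = f(u).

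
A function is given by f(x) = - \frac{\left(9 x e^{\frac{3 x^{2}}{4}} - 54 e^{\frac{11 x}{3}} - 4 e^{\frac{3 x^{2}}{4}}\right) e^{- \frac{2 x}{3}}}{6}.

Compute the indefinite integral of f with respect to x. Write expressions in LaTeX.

F(x) = 3 e^{3 x} - e^{- \frac{2 x}{3}} e^{\frac{3 x^{2}}{4}} + C

For F(x) to be correct the identity F'(x) - f(x) = 0 must hold.
Check: d/dx[3 e^{3 x} - e^{- \frac{2 x}{3}} e^{\frac{3 x^{2}}{4}}] = \frac{\left(- 9 x e^{\frac{3 x^{2}}{4}} + 54 e^{\frac{11 x}{3}} + 4 e^{\frac{3 x^{2}}{4}}\right) e^{- \frac{2 x}{3}}}{6}, which equals f(x).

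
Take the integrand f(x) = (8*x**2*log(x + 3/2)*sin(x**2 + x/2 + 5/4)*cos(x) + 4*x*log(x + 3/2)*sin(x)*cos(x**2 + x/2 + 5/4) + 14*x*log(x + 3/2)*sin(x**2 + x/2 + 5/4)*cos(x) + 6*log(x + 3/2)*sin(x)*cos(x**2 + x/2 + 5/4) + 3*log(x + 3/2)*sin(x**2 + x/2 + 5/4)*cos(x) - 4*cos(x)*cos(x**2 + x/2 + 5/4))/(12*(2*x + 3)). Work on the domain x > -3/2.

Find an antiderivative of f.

An antiderivative is F(x) = -log(x + 3/2)*cos(x)*cos(x**2 + x/2 + 5/4)/6.

Check any antiderivative F(x) by computing F'(x) and comparing it with f(x).
Check: d/dx[-log(x + 3/2)*cos(x)*cos(x**2 + x/2 + 5/4)/6] = (8*x**2*log(x + 3/2)*sin(x**2 + x/2 + 5/4)*cos(x) + 4*x*log(x + 3/2)*sin(x)*cos(x**2 + x/2 + 5/4) + 14*x*log(x + 3/2)*sin(x**2 + x/2 + 5/4)*cos(x) + 6*log(x + 3/2)*sin(x)*cos(x**2 + x/2 + 5/4) + 3*log(x + 3/2)*sin(x**2 + x/2 + 5/4)*cos(x) - 4*cos(x)*cos(x**2 + x/2 + 5/4))/(24*x + 36), which equals f(x).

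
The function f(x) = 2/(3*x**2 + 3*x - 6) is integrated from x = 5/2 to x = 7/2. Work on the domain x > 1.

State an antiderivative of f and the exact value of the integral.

Antiderivative: F(x) = 2*log(x - 1)/9 - 2*log(x + 2)/9; value = -2*log(11/2)/9 - 2*log(3/2)/9 + 2*log(5/2)/9 + 2*log(9/2)/9

The denominator factors as 3*(x - 1)*(x + 2); partial fractions split f into directly integrable pieces: -2/(9*(x + 2)) + 2/(9*(x - 1)).
F(x) = 2*log(x - 1)/9 - 2*log(x + 2)/9 is an antiderivative of f.
Check: d/dx[2*log(x - 1)/9 - 2*log(x + 2)/9] = 2/(3*x**2 + 3*x - 6) = f(x).
F(7/2) = -2*log(11/2)/9 + 2*log(5/2)/9; F(5/2) = -2*log(9/2)/9 + 2*log(3/2)/9.
Integral = F(7/2) - F(5/2) = -2*log(11/2)/9 - 2*log(3/2)/9 + 2*log(5/2)/9 + 2*log(9/2)/9.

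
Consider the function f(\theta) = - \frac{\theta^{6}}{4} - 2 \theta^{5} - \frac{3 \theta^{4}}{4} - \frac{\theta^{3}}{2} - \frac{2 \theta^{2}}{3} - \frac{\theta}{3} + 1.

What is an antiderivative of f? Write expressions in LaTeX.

An antiderivative is F(\theta) = \frac{\theta \left(- 90 \theta^{6} - 840 \theta^{5} - 378 \theta^{4} - 315 \theta^{3} - 560 \theta^{2} - 420 \theta + 2520\right)}{2520}.

Integrate term by term and add the pieces.
Check: d/d\theta[\frac{\theta \left(- 90 \theta^{6} - 840 \theta^{5} - 378 \theta^{4} - 315 \theta^{3} - 560 \theta^{2} - 420 \theta + 2520\right)}{2520}] = - \frac{\theta^{6}}{4} - 2 \theta^{5} - \frac{3 \theta^{4}}{4} - \frac{\theta^{3}}{2} - \frac{2 \theta^{2}}{3} - \frac{\theta}{3} + 1 = f(\theta).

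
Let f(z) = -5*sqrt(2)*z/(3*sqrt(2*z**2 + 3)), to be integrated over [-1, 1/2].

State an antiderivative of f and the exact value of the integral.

The substitution u = z**2 + 3/2 works: f is exactly (dF/du)*(du/dz) for that inner function.
F(z) = -5*sqrt(z**2 + 3/2)/3 is an antiderivative of f.
Check: d/dz[-5*sqrt(z**2 + 3/2)/3] = -5*sqrt(2)*z/(3*sqrt(2*z**2 + 3)) = f(z).
F(1/2) = -5*sqrt(7)/6; F(-1) = -5*sqrt(10)/6.
Integral = F(1/2) - F(-1) = -5*sqrt(7)/6 + 5*sqrt(10)/6.

Antiderivative: F(z) = -5*sqrt(z**2 + 3/2)/3; value = -5*sqrt(7)/6 + 5*sqrt(10)/6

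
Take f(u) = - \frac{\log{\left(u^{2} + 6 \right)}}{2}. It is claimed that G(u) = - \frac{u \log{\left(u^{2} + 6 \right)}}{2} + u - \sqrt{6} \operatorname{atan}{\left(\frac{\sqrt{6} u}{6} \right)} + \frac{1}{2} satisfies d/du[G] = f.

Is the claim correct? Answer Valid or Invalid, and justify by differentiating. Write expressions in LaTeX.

d/du[G] = - \frac{\log{\left(u^{2} + 6 \right)}}{2}
This equals f(u) exactly, so the claim holds.

Valid: G'(u) = f(u).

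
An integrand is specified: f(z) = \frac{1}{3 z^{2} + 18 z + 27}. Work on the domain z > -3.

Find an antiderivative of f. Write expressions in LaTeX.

A first test for any F(z): its z-derivative must equal f(z) identically.
Check: d/dz[- \frac{1}{3 \left(z + 3\right)}] = \frac{1}{3 z^{2} + 18 z + 27} = f(z).

An antiderivative is F(z) = - \frac{1}{3 \left(z + 3\right)}.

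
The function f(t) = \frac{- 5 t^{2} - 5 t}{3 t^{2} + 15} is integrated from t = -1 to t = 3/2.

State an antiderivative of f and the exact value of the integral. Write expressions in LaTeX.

Antiderivative: F(t) = - \frac{5 t}{3} - \frac{5 \log{\left(t^{2} + 5 \right)}}{6} + \frac{5 \sqrt{5} \operatorname{atan}{\left(\frac{\sqrt{5} t}{5} \right)}}{3}; value = - \frac{25}{6} - \frac{5 \log{\left(\frac{29}{4} \right)}}{6} + \frac{5 \log{\left(6 \right)}}{6} + \frac{5 \sqrt{5} \operatorname{atan}{\left(\frac{\sqrt{5}}{5} \right)}}{3} + \frac{5 \sqrt{5} \operatorname{atan}{\left(\frac{3 \sqrt{5}}{10} \right)}}{3}

A candidate is checked by its d/dt: the result must match f(t).
F(t) = - \frac{5 t}{3} - \frac{5 \log{\left(t^{2} + 5 \right)}}{6} + \frac{5 \sqrt{5} \operatorname{atan}{\left(\frac{\sqrt{5} t}{5} \right)}}{3} is an antiderivative of f.
Check: d/dt[- \frac{5 t}{3} - \frac{5 \log{\left(t^{2} + 5 \right)}}{6} + \frac{5 \sqrt{5} \operatorname{atan}{\left(\frac{\sqrt{5} t}{5} \right)}}{3}] = \frac{- 5 t^{2} - 5 t}{3 t^{2} + 15} = f(t).
F(3/2) = - \frac{5}{2} - \frac{5 \log{\left(\frac{29}{4} \right)}}{6} + \frac{5 \sqrt{5} \operatorname{atan}{\left(\frac{3 \sqrt{5}}{10} \right)}}{3}; F(-1) = - \frac{5 \sqrt{5} \operatorname{atan}{\left(\frac{\sqrt{5}}{5} \right)}}{3} - \frac{5 \log{\left(6 \right)}}{6} + \frac{5}{3}.
Integral = F(3/2) - F(-1) = - \frac{25}{6} - \frac{5 \log{\left(\frac{29}{4} \right)}}{6} + \frac{5 \log{\left(6 \right)}}{6} + \frac{5 \sqrt{5} \operatorname{atan}{\left(\frac{\sqrt{5}}{5} \right)}}{3} + \frac{5 \sqrt{5} \operatorname{atan}{\left(\frac{3 \sqrt{5}}{10} \right)}}{3}.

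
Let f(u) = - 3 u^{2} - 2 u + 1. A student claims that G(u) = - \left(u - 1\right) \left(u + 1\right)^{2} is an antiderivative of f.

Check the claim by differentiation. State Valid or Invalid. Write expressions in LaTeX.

Valid - differentiating G returns exactly f.

d/du[G] = - 3 u^{2} - 2 u + 1
This equals f(u) exactly, so the claim holds.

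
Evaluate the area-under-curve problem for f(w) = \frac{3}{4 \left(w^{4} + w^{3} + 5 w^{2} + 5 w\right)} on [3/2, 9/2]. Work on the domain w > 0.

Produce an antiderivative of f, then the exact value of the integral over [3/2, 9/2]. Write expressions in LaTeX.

Antiderivative: F(w) = \frac{12 \log{\left(w \right)} - 10 \log{\left(w + 1 \right)} - \log{\left(w^{2} + 5 \right)} - 2 \sqrt{5} \operatorname{atan}{\left(\frac{\sqrt{5} w}{5} \right)}}{80}; value = - \frac{\log{\left(\frac{11}{2} \right)}}{8} - \frac{\sqrt{5} \operatorname{atan}{\left(\frac{9 \sqrt{5}}{10} \right)}}{40} - \frac{3 \log{\left(\frac{3}{2} \right)}}{20} - \frac{\log{\left(\frac{101}{4} \right)}}{80} + \frac{\log{\left(\frac{29}{4} \right)}}{80} + \frac{\sqrt{5} \operatorname{atan}{\left(\frac{3 \sqrt{5}}{10} \right)}}{40} + \frac{\log{\left(\frac{5}{2} \right)}}{8} + \frac{3 \log{\left(\frac{9}{2} \right)}}{20}

The denominator factors as 4 w \left(w + 1\right) \left(w^{2} + 5\right); partial fractions split f into directly integrable pieces: - \frac{w + 5}{40 \left(w^{2} + 5\right)} - \frac{1}{8 \left(w + 1\right)} + \frac{3}{20 w}.
F(w) = \frac{12 \log{\left(w \right)} - 10 \log{\left(w + 1 \right)} - \log{\left(w^{2} + 5 \right)} - 2 \sqrt{5} \operatorname{atan}{\left(\frac{\sqrt{5} w}{5} \right)}}{80} is an antiderivative of f.
Check: d/dw[\frac{12 \log{\left(w \right)} - 10 \log{\left(w + 1 \right)} - \log{\left(w^{2} + 5 \right)} - 2 \sqrt{5} \operatorname{atan}{\left(\frac{\sqrt{5} w}{5} \right)}}{80}] = \frac{3}{4 w^{4} + 4 w^{3} + 20 w^{2} + 20 w}, which equals f(w).
F(9/2) = - \frac{\log{\left(\frac{11}{2} \right)}}{8} - \frac{\sqrt{5} \operatorname{atan}{\left(\frac{9 \sqrt{5}}{10} \right)}}{40} - \frac{\log{\left(\frac{101}{4} \right)}}{80} + \frac{3 \log{\left(\frac{9}{2} \right)}}{20}; F(3/2) = - \frac{\log{\left(\frac{5}{2} \right)}}{8} - \frac{\sqrt{5} \operatorname{atan}{\left(\frac{3 \sqrt{5}}{10} \right)}}{40} - \frac{\log{\left(\frac{29}{4} \right)}}{80} + \frac{3 \log{\left(\frac{3}{2} \right)}}{20}.
Integral = F(9/2) - F(3/2) = - \frac{\log{\left(\frac{11}{2} \right)}}{8} - \frac{\sqrt{5} \operatorname{atan}{\left(\frac{9 \sqrt{5}}{10} \right)}}{40} - \frac{3 \log{\left(\frac{3}{2} \right)}}{20} - \frac{\log{\left(\frac{101}{4} \right)}}{80} + \frac{\log{\left(\frac{29}{4} \right)}}{80} + \frac{\sqrt{5} \operatorname{atan}{\left(\frac{3 \sqrt{5}}{10} \right)}}{40} + \frac{\log{\left(\frac{5}{2} \right)}}{8} + \frac{3 \log{\left(\frac{9}{2} \right)}}{20}.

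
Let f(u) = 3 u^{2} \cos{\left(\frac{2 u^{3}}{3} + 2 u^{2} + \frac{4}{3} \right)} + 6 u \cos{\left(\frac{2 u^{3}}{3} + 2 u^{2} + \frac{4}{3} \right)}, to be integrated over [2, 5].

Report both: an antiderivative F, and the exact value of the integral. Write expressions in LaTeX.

Antiderivative: F(u) = \frac{3 \sin{\left(\frac{2 u^{3}}{3} + 2 u^{2} + \frac{4}{3} \right)}}{2}; value = - \frac{3 \sin{\left(\frac{44}{3} \right)}}{2} + \frac{3 \sin{\left(\frac{404}{3} \right)}}{2}

The substitution w = \frac{2 u^{3}}{3} + 2 u^{2} + \frac{4}{3} works: f is exactly (dF/dw)*(dw/du) for that inner function.
F(u) = \frac{3 \sin{\left(\frac{2 u^{3}}{3} + 2 u^{2} + \frac{4}{3} \right)}}{2} is an antiderivative of f.
Check: d/du[\frac{3 \sin{\left(\frac{2 u^{3}}{3} + 2 u^{2} + \frac{4}{3} \right)}}{2}] = 3 u^{2} \cos{\left(\frac{2 u^{3}}{3} + 2 u^{2} + \frac{4}{3} \right)} + 6 u \cos{\left(\frac{2 u^{3}}{3} + 2 u^{2} + \frac{4}{3} \right)} = f(u).
F(5) = \frac{3 \sin{\left(\frac{404}{3} \right)}}{2}; F(2) = \frac{3 \sin{\left(\frac{44}{3} \right)}}{2}.
Integral = F(5) - F(2) = - \frac{3 \sin{\left(\frac{44}{3} \right)}}{2} + \frac{3 \sin{\left(\frac{404}{3} \right)}}{2}.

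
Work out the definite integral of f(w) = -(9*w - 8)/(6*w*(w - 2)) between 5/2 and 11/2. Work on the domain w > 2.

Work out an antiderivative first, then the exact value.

The denominator factors as 6*w*(w - 2); partial fractions split f into directly integrable pieces: -5/(6*(w - 2)) - 2/(3*w).
F(w) = -2*log(w)/3 - 5*log(w - 2)/6 is an antiderivative of f.
Check: d/dw[-2*log(w)/3 - 5*log(w - 2)/6] = (8 - 9*w)/(6*w**2 - 12*w), which equals f(w).
F(11/2) = -2*log(11/2)/3 - 5*log(7/2)/6; F(5/2) = -2*log(5/2)/3 + 5*log(2)/6.
Integral = F(11/2) - F(5/2) = -2*log(11/2)/3 - 5*log(7/2)/6 - 5*log(2)/6 + 2*log(5/2)/3.

Antiderivative: F(w) = -2*log(w)/3 - 5*log(w - 2)/6; value = -2*log(11/2)/3 - 5*log(7/2)/6 - 5*log(2)/6 + 2*log(5/2)/3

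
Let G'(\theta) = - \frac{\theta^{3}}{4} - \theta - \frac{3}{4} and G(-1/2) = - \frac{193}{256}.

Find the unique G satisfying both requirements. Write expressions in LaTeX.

G(\theta) = - \frac{\theta^{4}}{16} - \frac{\theta^{2}}{2} - \frac{3 \theta}{4} - 1

The integrand splits into summands that can be handled one at a time.
A general antiderivative is - \frac{\theta^{4}}{16} - \frac{\theta^{2}}{2} - \frac{3 \theta}{4} + C.
The condition gives C = - \frac{193}{256} - (\frac{63}{256}) = -1.
So G(\theta) = - \frac{\theta^{4}}{16} - \frac{\theta^{2}}{2} - \frac{3 \theta}{4} - 1.
Check: d/d\theta[- \frac{\theta^{4}}{16} - \frac{\theta^{2}}{2} - \frac{3 \theta}{4} - 1] = - \frac{\theta^{3}}{4} - \theta - \frac{3}{4} = G'(\theta).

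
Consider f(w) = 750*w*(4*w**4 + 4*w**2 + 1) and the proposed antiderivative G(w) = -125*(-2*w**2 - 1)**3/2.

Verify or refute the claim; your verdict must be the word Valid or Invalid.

Valid - the claim checks out under differentiation.

d/dw[G] = 3000*w**5 + 3000*w**3 + 750*w
This equals f(w) exactly, so the claim holds.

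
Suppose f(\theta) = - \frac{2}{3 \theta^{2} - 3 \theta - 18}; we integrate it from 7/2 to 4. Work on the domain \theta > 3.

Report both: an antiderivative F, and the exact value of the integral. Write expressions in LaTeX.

Antiderivative: F(\theta) = \frac{2 \left(- \log{\left(\theta - 3 \right)} + \log{\left(\theta + 2 \right)}\right)}{15}; value = - \frac{2 \log{\left(\frac{11}{2} \right)}}{15} - \frac{2 \log{\left(2 \right)}}{15} + \frac{2 \log{\left(6 \right)}}{15}

The denominator factors as 3 \left(\theta - 3\right) \left(\theta + 2\right); partial fractions split f into directly integrable pieces: \frac{2}{15 \left(\theta + 2\right)} - \frac{2}{15 \left(\theta - 3\right)}.
F(\theta) = \frac{2 \left(- \log{\left(\theta - 3 \right)} + \log{\left(\theta + 2 \right)}\right)}{15} is an antiderivative of f.
Check: d/d\theta[\frac{2 \left(- \log{\left(\theta - 3 \right)} + \log{\left(\theta + 2 \right)}\right)}{15}] = - \frac{2}{3 \theta^{2} - 3 \theta - 18} = f(\theta).
F(4) = \frac{2 \log{\left(6 \right)}}{15}; F(7/2) = \frac{2 \log{\left(2 \right)}}{15} + \frac{2 \log{\left(\frac{11}{2} \right)}}{15}.
Integral = F(4) - F(7/2) = - \frac{2 \log{\left(\frac{11}{2} \right)}}{15} - \frac{2 \log{\left(2 \right)}}{15} + \frac{2 \log{\left(6 \right)}}{15}.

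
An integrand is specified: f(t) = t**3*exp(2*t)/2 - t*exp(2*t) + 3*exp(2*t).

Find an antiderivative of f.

An antiderivative is F(t) = (4*t**3 - 6*t**2 - 2*t + 25)*exp(2*t)/16.

Recognize the product-rule pattern: f = u'v + uv' with u = t**3/4 - 3*t**2/8 - t/8 + 25/16, v = exp(2*t), so integration by parts undoes it.
Check: d/dt[(4*t**3 - 6*t**2 - 2*t + 25)*exp(2*t)/16] = t**3*exp(2*t)/2 - t*exp(2*t) + 3*exp(2*t) = f(t).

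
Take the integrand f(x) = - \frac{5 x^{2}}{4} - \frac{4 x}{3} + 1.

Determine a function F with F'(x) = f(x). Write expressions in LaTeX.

The integrand splits into summands that can be handled one at a time.
Check: d/dx[- \frac{5 x^{3}}{12} - \frac{2 x^{2}}{3} + x] = - \frac{5 x^{2}}{4} - \frac{4 x}{3} + 1 = f(x).

An antiderivative is F(x) = - \frac{5 x^{3}}{12} - \frac{2 x^{2}}{3} + x.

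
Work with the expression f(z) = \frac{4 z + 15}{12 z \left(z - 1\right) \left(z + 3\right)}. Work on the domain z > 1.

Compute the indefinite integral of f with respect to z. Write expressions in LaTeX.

F(z) = \frac{- 20 \log{\left(z \right)} + 19 \log{\left(z - 1 \right)} + \log{\left(z + 3 \right)}}{48} + C

Factor the denominator (12 z \left(z - 1\right) \left(z + 3\right)) and decompose: f = \frac{1}{48 \left(z + 3\right)} + \frac{19}{48 \left(z - 1\right)} - \frac{5}{12 z}; each piece integrates to a log, atan, or power term.
Check: d/dz[\frac{- 20 \log{\left(z \right)} + 19 \log{\left(z - 1 \right)} + \log{\left(z + 3 \right)}}{48}] = \frac{4 z + 15}{12 z^{3} + 24 z^{2} - 36 z}, which equals f(z).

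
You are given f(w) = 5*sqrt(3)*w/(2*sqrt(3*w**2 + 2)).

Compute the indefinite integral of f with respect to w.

F(w) = 5*sqrt(3)*sqrt(3*w**2 + 2)/6 + C

The substitution u = w**2 + 2/3 works: f is exactly (dF/du)*(du/dw) for that inner function.
Check: d/dw[5*sqrt(3)*sqrt(3*w**2 + 2)/6] = 5*sqrt(3)*w/(2*sqrt(3*w**2 + 2)) = f(w).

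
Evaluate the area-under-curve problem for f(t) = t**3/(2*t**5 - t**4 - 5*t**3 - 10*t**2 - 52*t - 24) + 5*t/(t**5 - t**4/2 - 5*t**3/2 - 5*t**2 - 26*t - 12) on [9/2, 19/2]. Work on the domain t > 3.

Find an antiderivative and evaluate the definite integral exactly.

Antiderivative: F(t) = -(-11628*log(t - 3) - 10660*log(t + 1/2) + 21658*log(t + 2) + 315*log(t**2 + 4) + 13230*atan(t/2))/92820; value = -7*log(23/2)/30 - 63*atan(19/4)/442 - 41*log(5)/357 - 57*log(3/2)/455 - 3*log(377/4)/884 + 3*log(97/4)/884 + 63*atan(9/4)/442 + 41*log(10)/357 + 979*log(13/2)/2730

The denominator factors as (t - 3)*(t + 2)*(2*t + 1)*(t**2 + 4); partial fractions split f into directly integrable pieces: -3*(t + 42)/(442*(t**2 + 4)) + 82/(357*(2*t + 1)) - 7/(30*(t + 2)) + 57/(455*(t - 3)).
F(t) = -(-11628*log(t - 3) - 10660*log(t + 1/2) + 21658*log(t + 2) + 315*log(t**2 + 4) + 13230*atan(t/2))/92820 is an antiderivative of f.
Check: d/dt[-(-11628*log(t - 3) - 10660*log(t + 1/2) + 21658*log(t + 2) + 315*log(t**2 + 4) + 13230*atan(t/2))/92820] = (t**3 + 10*t)/(2*t**5 - t**4 - 5*t**3 - 10*t**2 - 52*t - 24), which equals f(t).
F(19/2) = -7*log(23/2)/30 - 63*atan(19/4)/442 - 3*log(377/4)/884 + 57*log(13/2)/455 + 41*log(10)/357; F(9/2) = -7*log(13/2)/30 - 63*atan(9/4)/442 - 3*log(97/4)/884 + 57*log(3/2)/455 + 41*log(5)/357.
Integral = F(19/2) - F(9/2) = -7*log(23/2)/30 - 63*atan(19/4)/442 - 41*log(5)/357 - 57*log(3/2)/455 - 3*log(377/4)/884 + 3*log(97/4)/884 + 63*atan(9/4)/442 + 41*log(10)/357 + 979*log(13/2)/2730.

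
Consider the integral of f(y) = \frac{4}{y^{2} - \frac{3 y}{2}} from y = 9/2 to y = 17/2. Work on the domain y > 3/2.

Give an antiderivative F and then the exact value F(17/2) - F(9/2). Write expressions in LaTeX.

Antiderivative: F(y) = - \frac{8 \log{\left(y \right)}}{3} + \frac{8 \log{\left(y - \frac{3}{2} \right)}}{3}; value = - \frac{8 \log{\left(\frac{17}{2} \right)}}{3} - \frac{8 \log{\left(3 \right)}}{3} + \frac{8 \log{\left(\frac{9}{2} \right)}}{3} + \frac{8 \log{\left(7 \right)}}{3}

Factor the denominator (y \left(2 y - 3\right)) and decompose: f = \frac{16}{3 \left(2 y - 3\right)} - \frac{8}{3 y}; each piece integrates to a log, atan, or power term.
F(y) = - \frac{8 \log{\left(y \right)}}{3} + \frac{8 \log{\left(y - \frac{3}{2} \right)}}{3} is an antiderivative of f.
Check: d/dy[- \frac{8 \log{\left(y \right)}}{3} + \frac{8 \log{\left(y - \frac{3}{2} \right)}}{3}] = \frac{8}{2 y^{2} - 3 y}, which equals f(y).
F(17/2) = - \frac{8 \log{\left(\frac{17}{2} \right)}}{3} + \frac{8 \log{\left(7 \right)}}{3}; F(9/2) = - \frac{8 \log{\left(\frac{9}{2} \right)}}{3} + \frac{8 \log{\left(3 \right)}}{3}.
Integral = F(17/2) - F(9/2) = - \frac{8 \log{\left(\frac{17}{2} \right)}}{3} - \frac{8 \log{\left(3 \right)}}{3} + \frac{8 \log{\left(\frac{9}{2} \right)}}{3} + \frac{8 \log{\left(7 \right)}}{3}.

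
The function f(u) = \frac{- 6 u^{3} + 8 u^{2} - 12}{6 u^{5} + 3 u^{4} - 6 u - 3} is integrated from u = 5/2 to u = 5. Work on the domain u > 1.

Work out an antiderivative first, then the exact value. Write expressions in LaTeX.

Antiderivative: F(u) = - \frac{5 \log{\left(u - 1 \right)}}{18} + \frac{74 \log{\left(u + \frac{1}{2} \right)}}{45} + \frac{\log{\left(u + 1 \right)}}{6} - \frac{23 \log{\left(u^{2} + 1 \right)}}{30} + \frac{4 \operatorname{atan}{\left(u \right)}}{15}; value = - \frac{23 \log{\left(26 \right)}}{30} - \frac{74 \log{\left(3 \right)}}{45} - \frac{5 \log{\left(4 \right)}}{18} - \frac{4 \operatorname{atan}{\left(\frac{5}{2} \right)}}{15} - \frac{\log{\left(\frac{7}{2} \right)}}{6} + \frac{5 \log{\left(\frac{3}{2} \right)}}{18} + \frac{\log{\left(6 \right)}}{6} + \frac{4 \operatorname{atan}{\left(5 \right)}}{15} + \frac{23 \log{\left(\frac{29}{4} \right)}}{30} + \frac{74 \log{\left(\frac{11}{2} \right)}}{45}

The denominator factors as 3 \left(u - 1\right) \left(u + 1\right) \left(2 u + 1\right) \left(u^{2} + 1\right); partial fractions split f into directly integrable pieces: - \frac{23 u - 4}{15 \left(u^{2} + 1\right)} + \frac{148}{45 \left(2 u + 1\right)} + \frac{1}{6 \left(u + 1\right)} - \frac{5}{18 \left(u - 1\right)}.
F(u) = - \frac{5 \log{\left(u - 1 \right)}}{18} + \frac{74 \log{\left(u + \frac{1}{2} \right)}}{45} + \frac{\log{\left(u + 1 \right)}}{6} - \frac{23 \log{\left(u^{2} + 1 \right)}}{30} + \frac{4 \operatorname{atan}{\left(u \right)}}{15} is an antiderivative of f.
Check: d/du[- \frac{5 \log{\left(u - 1 \right)}}{18} + \frac{74 \log{\left(u + \frac{1}{2} \right)}}{45} + \frac{\log{\left(u + 1 \right)}}{6} - \frac{23 \log{\left(u^{2} + 1 \right)}}{30} + \frac{4 \operatorname{atan}{\left(u \right)}}{15}] = \frac{- 6 u^{3} + 8 u^{2} - 12}{6 u^{5} + 3 u^{4} - 6 u - 3} = f(u).
F(5) = - \frac{23 \log{\left(26 \right)}}{30} - \frac{5 \log{\left(4 \right)}}{18} + \frac{\log{\left(6 \right)}}{6} + \frac{4 \operatorname{atan}{\left(5 \right)}}{15} + \frac{74 \log{\left(\frac{11}{2} \right)}}{45}; F(5/2) = - \frac{23 \log{\left(\frac{29}{4} \right)}}{30} - \frac{5 \log{\left(\frac{3}{2} \right)}}{18} + \frac{\log{\left(\frac{7}{2} \right)}}{6} + \frac{4 \operatorname{atan}{\left(\frac{5}{2} \right)}}{15} + \frac{74 \log{\left(3 \right)}}{45}.
Integral = F(5) - F(5/2) = - \frac{23 \log{\left(26 \right)}}{30} - \frac{74 \log{\left(3 \right)}}{45} - \frac{5 \log{\left(4 \right)}}{18} - \frac{4 \operatorname{atan}{\left(\frac{5}{2} \right)}}{15} - \frac{\log{\left(\frac{7}{2} \right)}}{6} + \frac{5 \log{\left(\frac{3}{2} \right)}}{18} + \frac{\log{\left(6 \right)}}{6} + \frac{4 \operatorname{atan}{\left(5 \right)}}{15} + \frac{23 \log{\left(\frac{29}{4} \right)}}{30} + \frac{74 \log{\left(\frac{11}{2} \right)}}{45}.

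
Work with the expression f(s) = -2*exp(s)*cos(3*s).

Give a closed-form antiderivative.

Differentiate the proposed F(s) back; it has to land on f(s) exactly.
Check: d/ds[(-3*sin(3*s) - cos(3*s))*exp(s)/5] = -2*exp(s)*cos(3*s) = f(s).

An antiderivative is F(s) = (-3*sin(3*s) - cos(3*s))*exp(s)/5.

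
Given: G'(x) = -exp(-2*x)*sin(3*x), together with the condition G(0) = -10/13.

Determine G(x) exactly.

G(x) = -1 + 2*exp(-2*x)*sin(3*x)/13 + 3*exp(-2*x)*cos(3*x)/13

A first test for any G(x): its x-derivative must equal the given G'(x).
A general antiderivative is 2*exp(-2*x)*sin(3*x)/13 + 3*exp(-2*x)*cos(3*x)/13 + C.
The condition gives C = -10/13 - (3/13) = -1.
So G(x) = -1 + 2*exp(-2*x)*sin(3*x)/13 + 3*exp(-2*x)*cos(3*x)/13.
Check: d/dx[-1 + 2*exp(-2*x)*sin(3*x)/13 + 3*exp(-2*x)*cos(3*x)/13] = -exp(-2*x)*sin(3*x) = G'(x).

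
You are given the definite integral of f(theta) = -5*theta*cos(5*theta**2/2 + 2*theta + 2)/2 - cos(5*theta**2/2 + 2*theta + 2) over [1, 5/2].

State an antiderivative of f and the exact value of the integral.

The substitution u = 5*theta**2/2 + 2*theta + 2 works: f is exactly (dF/du)*(du/dtheta) for that inner function.
F(theta) = -sin(5*theta**2/2 + 2*theta + 2)/2 is an antiderivative of f.
Check: d/dtheta[-sin(5*theta**2/2 + 2*theta + 2)/2] = -5*theta*cos(5*theta**2/2 + 2*theta + 2)/2 - cos(5*theta**2/2 + 2*theta + 2) = f(theta).
F(5/2) = -sin(181/8)/2; F(1) = -sin(13/2)/2.
Integral = F(5/2) - F(1) = sin(13/2)/2 - sin(181/8)/2.

Antiderivative: F(theta) = -sin(5*theta**2/2 + 2*theta + 2)/2; value = sin(13/2)/2 - sin(181/8)/2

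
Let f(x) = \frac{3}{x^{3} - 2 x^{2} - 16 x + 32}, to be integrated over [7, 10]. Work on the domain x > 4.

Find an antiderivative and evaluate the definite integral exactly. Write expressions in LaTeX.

Factor the denominator (\left(x - 4\right) \left(x - 2\right) \left(x + 4\right)) and decompose: f = \frac{1}{16 \left(x + 4\right)} - \frac{1}{4 \left(x - 2\right)} + \frac{3}{16 \left(x - 4\right)}; each piece integrates to a log, atan, or power term.
F(x) = \frac{3 \log{\left(x - 4 \right)}}{16} - \frac{\log{\left(x - 2 \right)}}{4} + \frac{\log{\left(x + 4 \right)}}{16} is an antiderivative of f.
Check: d/dx[\frac{3 \log{\left(x - 4 \right)}}{16} - \frac{\log{\left(x - 2 \right)}}{4} + \frac{\log{\left(x + 4 \right)}}{16}] = \frac{3}{x^{3} - 2 x^{2} - 16 x + 32} = f(x).
F(10) = - \frac{\log{\left(8 \right)}}{4} + \frac{\log{\left(14 \right)}}{16} + \frac{3 \log{\left(6 \right)}}{16}; F(7) = - \frac{\log{\left(5 \right)}}{4} + \frac{\log{\left(11 \right)}}{16} + \frac{3 \log{\left(3 \right)}}{16}.
Integral = F(10) - F(7) = - \frac{\log{\left(8 \right)}}{4} - \frac{3 \log{\left(3 \right)}}{16} - \frac{\log{\left(11 \right)}}{16} + \frac{\log{\left(14 \right)}}{16} + \frac{3 \log{\left(6 \right)}}{16} + \frac{\log{\left(5 \right)}}{4}.

Antiderivative: F(x) = \frac{3 \log{\left(x - 4 \right)}}{16} - \frac{\log{\left(x - 2 \right)}}{4} + \frac{\log{\left(x + 4 \right)}}{16}; value = - \frac{\log{\left(8 \right)}}{4} - \frac{3 \log{\left(3 \right)}}{16} - \frac{\log{\left(11 \right)}}{16} + \frac{\log{\left(14 \right)}}{16} + \frac{3 \log{\left(6 \right)}}{16} + \frac{\log{\left(5 \right)}}{4}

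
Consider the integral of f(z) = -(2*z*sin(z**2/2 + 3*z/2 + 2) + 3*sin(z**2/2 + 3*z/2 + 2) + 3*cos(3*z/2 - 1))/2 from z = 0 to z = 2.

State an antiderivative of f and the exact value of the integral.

Antiderivative: F(z) = -sin(3*z/2 - 1) + cos(z**2/2 + 3*z/2 + 2); value = -sin(2) - sin(1) - cos(2) + cos(7)

Since d/dz undoes antidifferentiation here, F'(z) = f(z) is required of F(z).
F(z) = -sin(3*z/2 - 1) + cos(z**2/2 + 3*z/2 + 2) is an antiderivative of f.
Check: d/dz[-sin(3*z/2 - 1) + cos(z**2/2 + 3*z/2 + 2)] = -z*sin(z**2/2 + 3*z/2 + 2) - 3*sin(z**2/2 + 3*z/2 + 2)/2 - 3*cos(3*z/2 - 1)/2, which equals f(z).
F(2) = -sin(2) + cos(7); F(0) = cos(2) + sin(1).
Integral = F(2) - F(0) = -sin(2) - sin(1) - cos(2) + cos(7).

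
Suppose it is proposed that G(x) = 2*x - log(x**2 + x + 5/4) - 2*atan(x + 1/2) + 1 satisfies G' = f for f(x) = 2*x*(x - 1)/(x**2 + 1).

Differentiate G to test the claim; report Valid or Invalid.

d/dx[G] = (8*x**2 - 2)/(4*x**2 + 4*x + 5)
d/dx[G] - f(x) = (4*x**2 + 10*x - 2)/(4*x**4 + 4*x**3 + 9*x**2 + 4*x + 5) != 0.

Invalid: d/dx[G] - f = (4*x**2 + 10*x - 2)/(4*x**4 + 4*x**3 + 9*x**2 + 4*x + 5), which is not 0.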